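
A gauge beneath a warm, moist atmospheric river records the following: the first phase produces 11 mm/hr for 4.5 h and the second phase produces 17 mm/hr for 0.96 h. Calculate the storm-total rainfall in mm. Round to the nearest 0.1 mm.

total ≈ 65.8 mm

Total = Σ Rᵢ Δtᵢ = 11 × 4.5 + 17 × 0.96
      = 49.5 + 16.32 = 65.8 mm.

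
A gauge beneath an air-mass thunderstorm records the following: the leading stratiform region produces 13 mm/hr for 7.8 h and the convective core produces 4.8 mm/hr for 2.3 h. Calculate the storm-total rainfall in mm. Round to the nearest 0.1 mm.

total ≈ 112.4 mm

Total = Σ Rᵢ Δtᵢ = 13 × 7.8 + 4.8 × 2.3
      = 101.4 + 11.04 = 112.4 mm.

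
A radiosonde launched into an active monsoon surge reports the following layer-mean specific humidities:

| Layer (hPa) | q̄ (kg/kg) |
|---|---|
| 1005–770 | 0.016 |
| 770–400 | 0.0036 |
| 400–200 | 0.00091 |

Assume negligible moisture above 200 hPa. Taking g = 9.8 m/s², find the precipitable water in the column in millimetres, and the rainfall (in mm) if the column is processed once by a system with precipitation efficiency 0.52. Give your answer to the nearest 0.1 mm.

PW ≈ 53.8 mm; rainfall ≈ 28.0 mm

Precipitable water is the column-integrated vapour mass per unit area: PW = (1/g) Σ q̄ Δp, with q in kg/kg and Δp in Pa (1 kg/m² of water = 1 mm).
Layer 1005–770 hPa: Δp = 235 hPa = 23500 Pa, q̄ = 0.016 kg/kg → 0.016 × 23500 / 9.8 = 38.37 mm
Layer 770–400 hPa: Δp = 370 hPa = 37000 Pa, q̄ = 0.0036 kg/kg → 0.0036 × 37000 / 9.8 = 13.59 mm
Layer 400–200 hPa: Δp = 200 hPa = 20000 Pa, q̄ = 0.00091 kg/kg → 0.00091 × 20000 / 9.8 = 1.86 mm
PW = 38.37 + 13.59 + 1.86 = 53.82 ≈ 53.8 mm.
Rainfall = ε × PW = 0.52 × 53.8 = 28.0 mm.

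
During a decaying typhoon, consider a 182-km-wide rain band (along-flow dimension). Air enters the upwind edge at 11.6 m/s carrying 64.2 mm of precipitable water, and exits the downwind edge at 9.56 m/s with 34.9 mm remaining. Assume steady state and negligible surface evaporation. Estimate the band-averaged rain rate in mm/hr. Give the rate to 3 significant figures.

Column moisture flux per unit crosswind length is F = V × PW.
Inflow: F_in = 11.6 × 64.2 = 744.72 mm·m/s
Outflow: F_out = 9.56 × 34.9 = 333.644 mm·m/s
Steady-state rate R = (F_in − F_out)/L = (744.72 − 333.644) / 182000 m = 2.259e-03 mm/s.
R = 2.259e-03 × 3600 = 8.13 mm/hr.

R ≈ 8.13 mm/hr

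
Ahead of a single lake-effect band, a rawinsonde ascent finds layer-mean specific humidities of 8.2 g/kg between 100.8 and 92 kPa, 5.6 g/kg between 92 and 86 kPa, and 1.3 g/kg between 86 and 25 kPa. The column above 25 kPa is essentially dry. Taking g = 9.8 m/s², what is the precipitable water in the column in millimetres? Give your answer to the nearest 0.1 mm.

Precipitable water is the column-integrated vapour mass per unit area: PW = (1/g) Σ q̄ Δp, with q in kg/kg and Δp in Pa (1 kg/m² of water = 1 mm).
Layer 100.8–92 kPa: Δp = 88 hPa = 8800 Pa, q̄ = 0.0082 kg/kg → 0.0082 × 8800 / 9.8 = 7.36 mm
Layer 92–86 kPa: Δp = 60 hPa = 6000 Pa, q̄ = 0.0056 kg/kg → 0.0056 × 6000 / 9.8 = 3.43 mm
Layer 86–25 kPa: Δp = 610 hPa = 61000 Pa, q̄ = 0.0013 kg/kg → 0.0013 × 61000 / 9.8 = 8.09 mm
PW = 7.36 + 3.43 + 8.09 = 18.88 ≈ 18.9 mm.

PW ≈ 18.9 mm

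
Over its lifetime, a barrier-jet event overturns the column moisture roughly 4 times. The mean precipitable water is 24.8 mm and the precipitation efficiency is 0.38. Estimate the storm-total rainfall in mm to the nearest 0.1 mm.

rainfall ≈ 37.7 mm

Each cycle deposits ε × PW = 0.38 × 24.8 = 9.424 mm.
Over 4 cycles: 4 × 9.424 = 37.7 mm.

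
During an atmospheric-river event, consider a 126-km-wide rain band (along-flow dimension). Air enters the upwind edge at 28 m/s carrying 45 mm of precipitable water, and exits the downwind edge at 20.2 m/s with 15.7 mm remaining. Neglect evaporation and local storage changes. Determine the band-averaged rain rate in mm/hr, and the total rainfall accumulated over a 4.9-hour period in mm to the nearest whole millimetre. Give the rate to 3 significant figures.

Column moisture flux per unit crosswind length is F = V × PW.
Inflow: F_in = 28 × 45 = 1260 mm·m/s
Outflow: F_out = 20.2 × 15.7 = 317.14 mm·m/s
Steady-state rate R = (F_in − F_out)/L = (1260 − 317.14) / 126000 m = 7.483e-03 mm/s.
R = 7.483e-03 × 3600 = 26.9 mm/hr.
Over 4.9 h: total = 26.9 × 4.9 = 131.81 ≈ 132 mm.

R ≈ 26.9 mm/hr; total ≈ 132 mm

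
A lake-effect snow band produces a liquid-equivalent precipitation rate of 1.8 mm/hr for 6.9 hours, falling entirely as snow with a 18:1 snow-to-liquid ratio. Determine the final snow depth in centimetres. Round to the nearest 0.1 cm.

Liquid-equivalent depth = 1.8 × 6.9 = 12.42 mm.
Snow depth = 12.42 mm × 18 = 223.56 mm = 22.4 cm.

snow depth ≈ 22.4 cm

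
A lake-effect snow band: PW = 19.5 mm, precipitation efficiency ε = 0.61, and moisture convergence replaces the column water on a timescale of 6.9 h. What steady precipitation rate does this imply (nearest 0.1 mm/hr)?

Each overturning extracts ε × PW = 0.61 × 19.5 = 11.895 mm.
Rate = ε·PW / τ = 11.895 / 6.9 h = 1.7 mm/hr.

R ≈ 1.7 mm/hr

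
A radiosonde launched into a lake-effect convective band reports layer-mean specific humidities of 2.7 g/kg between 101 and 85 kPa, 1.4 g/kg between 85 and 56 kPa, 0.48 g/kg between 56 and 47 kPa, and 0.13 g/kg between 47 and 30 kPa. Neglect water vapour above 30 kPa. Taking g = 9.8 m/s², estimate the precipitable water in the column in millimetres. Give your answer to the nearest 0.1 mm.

PW ≈ 9.2 mm

Precipitable water is the column-integrated vapour mass per unit area: PW = (1/g) Σ q̄ Δp, with q in kg/kg and Δp in Pa (1 kg/m² of water = 1 mm).
Layer 101–85 kPa: Δp = 160 hPa = 16000 Pa, q̄ = 0.0027 kg/kg → 0.0027 × 16000 / 9.8 = 4.41 mm
Layer 85–56 kPa: Δp = 290 hPa = 29000 Pa, q̄ = 0.0014 kg/kg → 0.0014 × 29000 / 9.8 = 4.14 mm
Layer 56–47 kPa: Δp = 90 hPa = 9000 Pa, q̄ = 0.00048 kg/kg → 0.00048 × 9000 / 9.8 = 0.44 mm
Layer 47–30 kPa: Δp = 170 hPa = 17000 Pa, q̄ = 0.00013 kg/kg → 0.00013 × 17000 / 9.8 = 0.23 mm
PW = 4.41 + 4.14 + 0.44 + 0.23 = 9.22 ≈ 9.2 mm.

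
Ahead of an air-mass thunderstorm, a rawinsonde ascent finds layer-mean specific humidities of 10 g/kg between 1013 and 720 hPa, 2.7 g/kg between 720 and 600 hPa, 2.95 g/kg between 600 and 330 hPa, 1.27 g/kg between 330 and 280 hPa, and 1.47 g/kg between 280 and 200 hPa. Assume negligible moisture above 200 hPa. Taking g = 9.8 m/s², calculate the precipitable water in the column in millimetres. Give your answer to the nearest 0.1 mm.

Precipitable water is the column-integrated vapour mass per unit area: PW = (1/g) Σ q̄ Δp, with q in kg/kg and Δp in Pa (1 kg/m² of water = 1 mm).
Layer 1013–720 hPa: Δp = 293 hPa = 29300 Pa, q̄ = 0.01 kg/kg → 0.01 × 29300 / 9.8 = 29.90 mm
Layer 720–600 hPa: Δp = 120 hPa = 12000 Pa, q̄ = 0.0027 kg/kg → 0.0027 × 12000 / 9.8 = 3.31 mm
Layer 600–330 hPa: Δp = 270 hPa = 27000 Pa, q̄ = 0.00295 kg/kg → 0.00295 × 27000 / 9.8 = 8.13 mm
Layer 330–280 hPa: Δp = 50 hPa = 5000 Pa, q̄ = 0.00127 kg/kg → 0.00127 × 5000 / 9.8 = 0.65 mm
Layer 280–200 hPa: Δp = 80 hPa = 8000 Pa, q̄ = 0.00147 kg/kg → 0.00147 × 8000 / 9.8 = 1.20 mm
PW = 29.90 + 3.31 + 8.13 + 0.65 + 1.20 = 43.19 ≈ 43.2 mm.

PW ≈ 43.2 mm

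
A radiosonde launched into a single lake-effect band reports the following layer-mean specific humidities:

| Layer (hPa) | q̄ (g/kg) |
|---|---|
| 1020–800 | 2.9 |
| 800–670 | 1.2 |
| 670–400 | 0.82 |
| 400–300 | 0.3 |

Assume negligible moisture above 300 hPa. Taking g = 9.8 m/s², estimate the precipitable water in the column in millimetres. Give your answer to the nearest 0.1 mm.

PW ≈ 10.7 mm

Precipitable water is the column-integrated vapour mass per unit area: PW = (1/g) Σ q̄ Δp, with q in kg/kg and Δp in Pa (1 kg/m² of water = 1 mm).
Layer 1020–800 hPa: Δp = 220 hPa = 22000 Pa, q̄ = 0.0029 kg/kg → 0.0029 × 22000 / 9.8 = 6.51 mm
Layer 800–670 hPa: Δp = 130 hPa = 13000 Pa, q̄ = 0.0012 kg/kg → 0.0012 × 13000 / 9.8 = 1.59 mm
Layer 670–400 hPa: Δp = 270 hPa = 27000 Pa, q̄ = 0.00082 kg/kg → 0.00082 × 27000 / 9.8 = 2.26 mm
Layer 400–300 hPa: Δp = 100 hPa = 10000 Pa, q̄ = 0.0003 kg/kg → 0.0003 × 10000 / 9.8 = 0.31 mm
PW = 6.51 + 1.59 + 2.26 + 0.31 = 10.67 ≈ 10.7 mm.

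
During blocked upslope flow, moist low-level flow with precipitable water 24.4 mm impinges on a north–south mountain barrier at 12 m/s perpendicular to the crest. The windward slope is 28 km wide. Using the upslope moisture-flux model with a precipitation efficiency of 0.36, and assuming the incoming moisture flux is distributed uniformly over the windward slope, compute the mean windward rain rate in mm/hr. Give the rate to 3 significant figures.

R ≈ 13.6 mm/hr

Incoming column moisture flux per unit ridge length: F = V × PW = 12 × 24.4 = 292.8 mm·m/s.
Spread over the 28 km slope with efficiency ε = 0.36: R = ε·F/W = 0.36 × 292.8 / 28000 m = 3.765e-03 mm/s.
R = 3.765e-03 × 3600 = 13.6 mm/hr.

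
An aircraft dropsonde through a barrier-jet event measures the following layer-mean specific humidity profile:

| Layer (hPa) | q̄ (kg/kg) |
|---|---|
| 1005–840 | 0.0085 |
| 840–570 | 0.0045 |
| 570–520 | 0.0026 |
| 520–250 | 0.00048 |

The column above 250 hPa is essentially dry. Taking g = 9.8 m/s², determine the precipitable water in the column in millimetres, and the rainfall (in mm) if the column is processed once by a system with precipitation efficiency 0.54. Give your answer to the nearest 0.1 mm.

PW ≈ 29.4 mm; rainfall ≈ 15.9 mm

Precipitable water is the column-integrated vapour mass per unit area: PW = (1/g) Σ q̄ Δp, with q in kg/kg and Δp in Pa (1 kg/m² of water = 1 mm).
Layer 1005–840 hPa: Δp = 165 hPa = 16500 Pa, q̄ = 0.0085 kg/kg → 0.0085 × 16500 / 9.8 = 14.31 mm
Layer 840–570 hPa: Δp = 270 hPa = 27000 Pa, q̄ = 0.0045 kg/kg → 0.0045 × 27000 / 9.8 = 12.40 mm
Layer 570–520 hPa: Δp = 50 hPa = 5000 Pa, q̄ = 0.0026 kg/kg → 0.0026 × 5000 / 9.8 = 1.33 mm
Layer 520–250 hPa: Δp = 270 hPa = 27000 Pa, q̄ = 0.00048 kg/kg → 0.00048 × 27000 / 9.8 = 1.32 mm
PW = 14.31 + 12.40 + 1.33 + 1.32 = 29.36 ≈ 29.4 mm.
Rainfall = ε × PW = 0.54 × 29.4 = 15.9 mm.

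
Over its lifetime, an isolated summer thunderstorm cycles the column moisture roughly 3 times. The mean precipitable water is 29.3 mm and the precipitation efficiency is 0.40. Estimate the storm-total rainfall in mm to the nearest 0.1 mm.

Each cycle deposits ε × PW = 0.40 × 29.3 = 11.72 mm.
Over 3 cycles: 3 × 11.72 = 35.2 mm.

rainfall ≈ 35.2 mm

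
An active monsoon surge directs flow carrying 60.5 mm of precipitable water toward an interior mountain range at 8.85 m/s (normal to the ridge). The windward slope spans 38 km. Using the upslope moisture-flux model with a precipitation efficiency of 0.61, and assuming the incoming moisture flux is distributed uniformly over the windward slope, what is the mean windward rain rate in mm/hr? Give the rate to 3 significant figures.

Incoming column moisture flux per unit ridge length: F = V × PW = 8.85 × 60.5 = 535.425 mm·m/s.
Spread over the 38 km slope with efficiency ε = 0.61: R = ε·F/W = 0.61 × 535.425 / 38000 m = 8.595e-03 mm/s.
R = 8.595e-03 × 3600 = 30.9 mm/hr.

R ≈ 30.9 mm/hr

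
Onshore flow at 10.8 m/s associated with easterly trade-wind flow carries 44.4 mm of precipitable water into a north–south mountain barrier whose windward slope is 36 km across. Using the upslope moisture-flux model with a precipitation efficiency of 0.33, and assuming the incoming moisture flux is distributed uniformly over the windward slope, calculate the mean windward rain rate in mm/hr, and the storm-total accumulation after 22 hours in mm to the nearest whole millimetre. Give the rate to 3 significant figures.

Incoming column moisture flux per unit ridge length: F = V × PW = 10.8 × 44.4 = 479.52 mm·m/s.
Spread over the 36 km slope with efficiency ε = 0.33: R = ε·F/W = 0.33 × 479.52 / 36000 m = 4.396e-03 mm/s.
R = 4.396e-03 × 3600 = 15.8 mm/hr.
Over 22 h: total = 15.8 × 22 = 347.6 ≈ 348 mm.

R ≈ 15.8 mm/hr; total ≈ 348 mm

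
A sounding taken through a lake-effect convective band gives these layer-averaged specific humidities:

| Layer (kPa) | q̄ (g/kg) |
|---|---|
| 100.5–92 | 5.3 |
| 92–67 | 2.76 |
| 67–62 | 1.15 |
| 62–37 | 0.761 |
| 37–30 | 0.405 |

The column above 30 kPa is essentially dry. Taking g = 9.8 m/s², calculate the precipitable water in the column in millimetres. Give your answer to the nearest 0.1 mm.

PW ≈ 14.5 mm

Precipitable water is the column-integrated vapour mass per unit area: PW = (1/g) Σ q̄ Δp, with q in kg/kg and Δp in Pa (1 kg/m² of water = 1 mm).
Layer 100.5–92 kPa: Δp = 85 hPa = 8500 Pa, q̄ = 0.0053 kg/kg → 0.0053 × 8500 / 9.8 = 4.60 mm
Layer 92–67 kPa: Δp = 250 hPa = 25000 Pa, q̄ = 0.00276 kg/kg → 0.00276 × 25000 / 9.8 = 7.04 mm
Layer 67–62 kPa: Δp = 50 hPa = 5000 Pa, q̄ = 0.00115 kg/kg → 0.00115 × 5000 / 9.8 = 0.59 mm
Layer 62–37 kPa: Δp = 250 hPa = 25000 Pa, q̄ = 0.000761 kg/kg → 0.000761 × 25000 / 9.8 = 1.94 mm
Layer 37–30 kPa: Δp = 70 hPa = 7000 Pa, q̄ = 0.000405 kg/kg → 0.000405 × 7000 / 9.8 = 0.29 mm
PW = 4.60 + 7.04 + 0.59 + 1.94 + 0.29 = 14.46 ≈ 14.5 mm.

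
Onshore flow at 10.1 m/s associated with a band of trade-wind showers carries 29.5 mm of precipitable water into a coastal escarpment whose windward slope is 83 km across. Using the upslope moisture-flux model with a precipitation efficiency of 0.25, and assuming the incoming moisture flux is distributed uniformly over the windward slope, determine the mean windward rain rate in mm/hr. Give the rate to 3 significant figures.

R ≈ 3.23 mm/hr

Incoming column moisture flux per unit ridge length: F = V × PW = 10.1 × 29.5 = 297.95 mm·m/s.
Spread over the 83 km slope with efficiency ε = 0.25: R = ε·F/W = 0.25 × 297.95 / 83000 m = 8.974e-04 mm/s.
R = 8.974e-04 × 3600 = 3.23 mm/hr.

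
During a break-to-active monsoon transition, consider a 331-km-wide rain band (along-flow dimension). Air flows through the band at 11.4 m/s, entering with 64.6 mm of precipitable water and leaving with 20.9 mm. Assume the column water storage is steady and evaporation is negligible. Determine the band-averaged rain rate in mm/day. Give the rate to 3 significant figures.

Column moisture flux per unit crosswind length is F = V × PW.
Inflow: F_in = 11.4 × 64.6 = 736.44 mm·m/s
Outflow: F_out = 11.4 × 20.9 = 238.26 mm·m/s
Steady-state rate R = (F_in − F_out)/L = (736.44 − 238.26) / 331000 m = 1.505e-03 mm/s.
R = 1.505e-03 × 3600 × 24 = 130 mm/day.

R ≈ 130 mm/day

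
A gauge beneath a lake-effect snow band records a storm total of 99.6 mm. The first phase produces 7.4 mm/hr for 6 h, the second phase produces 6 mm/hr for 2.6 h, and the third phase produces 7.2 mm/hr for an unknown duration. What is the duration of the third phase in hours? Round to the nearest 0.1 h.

Known phases: 7.4 × 6 + 6 × 2.6 = 44.4 + 15.6 = 60 mm.
Remaining depth = 99.6 − 60 = 39.6 mm.
Duration = 39.6 / 7.2 = 5.5 h.

duration ≈ 5.5 h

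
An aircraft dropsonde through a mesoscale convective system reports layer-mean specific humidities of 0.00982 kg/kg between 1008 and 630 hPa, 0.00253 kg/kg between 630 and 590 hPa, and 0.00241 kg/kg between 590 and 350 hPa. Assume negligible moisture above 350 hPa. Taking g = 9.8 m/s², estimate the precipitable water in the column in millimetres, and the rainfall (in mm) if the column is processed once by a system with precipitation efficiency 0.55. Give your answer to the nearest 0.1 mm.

PW ≈ 44.8 mm; rainfall ≈ 24.6 mm

Precipitable water is the column-integrated vapour mass per unit area: PW = (1/g) Σ q̄ Δp, with q in kg/kg and Δp in Pa (1 kg/m² of water = 1 mm).
Layer 1008–630 hPa: Δp = 378 hPa = 37800 Pa, q̄ = 0.00982 kg/kg → 0.00982 × 37800 / 9.8 = 37.88 mm
Layer 630–590 hPa: Δp = 40 hPa = 4000 Pa, q̄ = 0.00253 kg/kg → 0.00253 × 4000 / 9.8 = 1.03 mm
Layer 590–350 hPa: Δp = 240 hPa = 24000 Pa, q̄ = 0.00241 kg/kg → 0.00241 × 24000 / 9.8 = 5.90 mm
PW = 37.88 + 1.03 + 5.90 = 44.81 ≈ 44.8 mm.
Rainfall = ε × PW = 0.55 × 44.8 = 24.6 mm.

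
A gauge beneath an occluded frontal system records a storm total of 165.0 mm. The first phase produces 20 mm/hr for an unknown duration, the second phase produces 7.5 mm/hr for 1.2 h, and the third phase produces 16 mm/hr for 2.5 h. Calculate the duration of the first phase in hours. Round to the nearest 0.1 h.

duration ≈ 5.8 h

Known phases: 7.5 × 1.2 + 16 × 2.5 = 9 + 40 = 49 mm.
Remaining depth = 165.0 − 49 = 116 mm.
Duration = 116 / 20 = 5.8 h.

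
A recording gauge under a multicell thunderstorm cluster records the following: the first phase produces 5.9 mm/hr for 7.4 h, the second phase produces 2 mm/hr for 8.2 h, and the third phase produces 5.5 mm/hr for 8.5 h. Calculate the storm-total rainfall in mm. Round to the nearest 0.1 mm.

total ≈ 106.8 mm

Total = Σ Rᵢ Δtᵢ = 5.9 × 7.4 + 2 × 8.2 + 5.5 × 8.5
      = 43.66 + 16.4 + 46.75 = 106.8 mm.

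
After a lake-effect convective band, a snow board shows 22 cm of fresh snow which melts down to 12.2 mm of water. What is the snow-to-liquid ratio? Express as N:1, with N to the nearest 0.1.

ratio ≈ 18.0

Ratio = snow depth / SWE = 220 mm / 12.2 mm = 18.0, i.e. 18.0:1.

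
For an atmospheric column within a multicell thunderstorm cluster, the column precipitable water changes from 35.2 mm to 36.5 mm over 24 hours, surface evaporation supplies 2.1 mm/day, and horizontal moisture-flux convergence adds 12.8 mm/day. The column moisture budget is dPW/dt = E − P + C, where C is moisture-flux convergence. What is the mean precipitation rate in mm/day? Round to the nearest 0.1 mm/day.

dPW/dt = (36.5 − 35.2) mm / (24/24 day) = +1.300 mm/day.
P = E + C − dPW/dt = 2.1 + (12.8) − (+1.300) = 13.6 mm/day.

P ≈ 13.6 mm/day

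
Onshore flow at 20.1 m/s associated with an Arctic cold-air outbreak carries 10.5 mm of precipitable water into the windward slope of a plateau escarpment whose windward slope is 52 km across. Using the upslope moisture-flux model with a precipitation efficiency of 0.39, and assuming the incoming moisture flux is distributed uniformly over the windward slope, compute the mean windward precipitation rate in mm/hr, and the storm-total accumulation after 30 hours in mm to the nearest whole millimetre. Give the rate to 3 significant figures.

R ≈ 5.70 mm/hr; total ≈ 171 mm

Incoming column moisture flux per unit ridge length: F = V × PW = 20.1 × 10.5 = 211.05 mm·m/s.
Spread over the 52 km slope with efficiency ε = 0.39: R = ε·F/W = 0.39 × 211.05 / 52000 m = 1.583e-03 mm/s.
R = 1.583e-03 × 3600 = 5.70 mm/hr.
Over 30 h: total = 5.70 × 30 = 171 mm.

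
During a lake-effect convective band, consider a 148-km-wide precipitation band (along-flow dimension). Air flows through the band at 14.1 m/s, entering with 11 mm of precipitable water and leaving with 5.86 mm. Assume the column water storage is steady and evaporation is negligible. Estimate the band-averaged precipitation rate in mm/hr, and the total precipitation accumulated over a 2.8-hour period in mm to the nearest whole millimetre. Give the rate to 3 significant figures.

Column moisture flux per unit crosswind length is F = V × PW.
Inflow: F_in = 14.1 × 11 = 155.1 mm·m/s
Outflow: F_out = 14.1 × 5.86 = 82.626 mm·m/s
Steady-state rate R = (F_in − F_out)/L = (155.1 − 82.626) / 148000 m = 4.897e-04 mm/s.
R = 4.897e-04 × 3600 = 1.76 mm/hr.
Over 2.8 h: total = 1.76 × 2.8 = 4.928 ≈ 5 mm.

R ≈ 1.76 mm/hr; total ≈ 5 mm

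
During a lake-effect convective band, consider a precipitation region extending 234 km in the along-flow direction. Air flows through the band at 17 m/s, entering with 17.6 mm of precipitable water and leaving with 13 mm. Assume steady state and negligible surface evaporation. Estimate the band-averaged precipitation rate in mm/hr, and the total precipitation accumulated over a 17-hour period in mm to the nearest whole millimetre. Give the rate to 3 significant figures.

R ≈ 1.20 mm/hr; total ≈ 20 mm

Column moisture flux per unit crosswind length is F = V × PW.
Inflow: F_in = 17 × 17.6 = 299.2 mm·m/s
Outflow: F_out = 17 × 13 = 221 mm·m/s
Steady-state rate R = (F_in − F_out)/L = (299.2 − 221) / 234000 m = 3.342e-04 mm/s.
R = 3.342e-04 × 3600 = 1.20 mm/hr.
Over 17 h: total = 1.20 × 17 = 20.4 ≈ 20 mm.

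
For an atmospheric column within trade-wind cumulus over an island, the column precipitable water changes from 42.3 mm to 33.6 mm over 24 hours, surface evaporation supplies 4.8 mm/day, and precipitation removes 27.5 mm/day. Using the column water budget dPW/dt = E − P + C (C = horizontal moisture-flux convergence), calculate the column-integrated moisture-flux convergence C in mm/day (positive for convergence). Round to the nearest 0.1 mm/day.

dPW/dt = (33.6 − 42.3) mm / (24/24 day) = -8.700 mm/day.
C = dPW/dt − E + P = (-8.700) − 4.8 + 27.5 = 14.0 mm/day.

C ≈ 14.0 mm/day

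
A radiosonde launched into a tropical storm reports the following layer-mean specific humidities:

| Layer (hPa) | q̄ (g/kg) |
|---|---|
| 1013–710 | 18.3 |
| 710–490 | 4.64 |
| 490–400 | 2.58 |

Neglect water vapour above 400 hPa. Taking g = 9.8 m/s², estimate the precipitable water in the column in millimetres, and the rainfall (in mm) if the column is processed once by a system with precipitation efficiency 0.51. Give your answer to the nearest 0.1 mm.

PW ≈ 69.4 mm; rainfall ≈ 35.4 mm

Precipitable water is the column-integrated vapour mass per unit area: PW = (1/g) Σ q̄ Δp, with q in kg/kg and Δp in Pa (1 kg/m² of water = 1 mm).
Layer 1013–710 hPa: Δp = 303 hPa = 30300 Pa, q̄ = 0.0183 kg/kg → 0.0183 × 30300 / 9.8 = 56.58 mm
Layer 710–490 hPa: Δp = 220 hPa = 22000 Pa, q̄ = 0.00464 kg/kg → 0.00464 × 22000 / 9.8 = 10.42 mm
Layer 490–400 hPa: Δp = 90 hPa = 9000 Pa, q̄ = 0.00258 kg/kg → 0.00258 × 9000 / 9.8 = 2.37 mm
PW = 56.58 + 10.42 + 2.37 = 69.37 ≈ 69.4 mm.
Rainfall = ε × PW = 0.51 × 69.4 = 35.4 mm.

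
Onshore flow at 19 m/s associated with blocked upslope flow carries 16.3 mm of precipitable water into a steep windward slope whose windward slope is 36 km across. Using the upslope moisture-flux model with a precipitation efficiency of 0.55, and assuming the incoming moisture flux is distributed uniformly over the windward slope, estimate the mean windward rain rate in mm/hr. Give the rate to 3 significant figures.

R ≈ 17.0 mm/hr

Incoming column moisture flux per unit ridge length: F = V × PW = 19 × 16.3 = 309.7 mm·m/s.
Spread over the 36 km slope with efficiency ε = 0.55: R = ε·F/W = 0.55 × 309.7 / 36000 m = 4.732e-03 mm/s.
R = 4.732e-03 × 3600 = 17.0 mm/hr.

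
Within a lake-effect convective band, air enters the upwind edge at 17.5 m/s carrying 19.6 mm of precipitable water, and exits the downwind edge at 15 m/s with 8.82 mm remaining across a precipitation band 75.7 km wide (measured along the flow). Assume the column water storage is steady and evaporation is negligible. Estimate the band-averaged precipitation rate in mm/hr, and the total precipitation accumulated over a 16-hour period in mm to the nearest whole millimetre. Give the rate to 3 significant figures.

R ≈ 10.0 mm/hr; total ≈ 160 mm

Column moisture flux per unit crosswind length is F = V × PW.
Inflow: F_in = 17.5 × 19.6 = 343 mm·m/s
Outflow: F_out = 15 × 8.82 = 132.3 mm·m/s
Steady-state rate R = (F_in − F_out)/L = (343 − 132.3) / 75700 m = 2.783e-03 mm/s.
R = 2.783e-03 × 3600 = 10.0 mm/hr.
Over 16 h: total = 10.0 × 16 = 160 mm.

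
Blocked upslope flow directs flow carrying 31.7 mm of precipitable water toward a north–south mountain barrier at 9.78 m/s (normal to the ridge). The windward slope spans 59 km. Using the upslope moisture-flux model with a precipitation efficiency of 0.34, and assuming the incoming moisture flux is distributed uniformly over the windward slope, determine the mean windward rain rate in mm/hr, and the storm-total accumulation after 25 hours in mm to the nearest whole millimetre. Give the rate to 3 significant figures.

R ≈ 6.43 mm/hr; total ≈ 161 mm

Incoming column moisture flux per unit ridge length: F = V × PW = 9.78 × 31.7 = 310.026 mm·m/s.
Spread over the 59 km slope with efficiency ε = 0.34: R = ε·F/W = 0.34 × 310.026 / 59000 m = 1.787e-03 mm/s.
R = 1.787e-03 × 3600 = 6.43 mm/hr.
Over 25 h: total = 6.43 × 25 = 160.75 ≈ 161 mm.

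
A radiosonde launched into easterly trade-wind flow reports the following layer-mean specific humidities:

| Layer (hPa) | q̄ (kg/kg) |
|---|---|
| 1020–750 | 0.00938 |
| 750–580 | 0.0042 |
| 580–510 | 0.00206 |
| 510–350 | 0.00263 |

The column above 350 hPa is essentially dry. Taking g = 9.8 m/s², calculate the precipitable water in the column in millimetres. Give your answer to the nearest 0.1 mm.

Precipitable water is the column-integrated vapour mass per unit area: PW = (1/g) Σ q̄ Δp, with q in kg/kg and Δp in Pa (1 kg/m² of water = 1 mm).
Layer 1020–750 hPa: Δp = 270 hPa = 27000 Pa, q̄ = 0.00938 kg/kg → 0.00938 × 27000 / 9.8 = 25.84 mm
Layer 750–580 hPa: Δp = 170 hPa = 17000 Pa, q̄ = 0.0042 kg/kg → 0.0042 × 17000 / 9.8 = 7.29 mm
Layer 580–510 hPa: Δp = 70 hPa = 7000 Pa, q̄ = 0.00206 kg/kg → 0.00206 × 7000 / 9.8 = 1.47 mm
Layer 510–350 hPa: Δp = 160 hPa = 16000 Pa, q̄ = 0.00263 kg/kg → 0.00263 × 16000 / 9.8 = 4.29 mm
PW = 25.84 + 7.29 + 1.47 + 4.29 = 38.89 ≈ 38.9 mm.

PW ≈ 38.9 mm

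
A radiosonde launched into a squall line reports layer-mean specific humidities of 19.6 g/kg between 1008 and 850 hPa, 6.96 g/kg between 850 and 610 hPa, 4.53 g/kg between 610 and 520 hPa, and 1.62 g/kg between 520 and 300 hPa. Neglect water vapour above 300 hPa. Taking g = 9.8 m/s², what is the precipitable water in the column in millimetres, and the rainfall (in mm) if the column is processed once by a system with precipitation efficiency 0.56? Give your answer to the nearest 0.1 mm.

Precipitable water is the column-integrated vapour mass per unit area: PW = (1/g) Σ q̄ Δp, with q in kg/kg and Δp in Pa (1 kg/m² of water = 1 mm).
Layer 1008–850 hPa: Δp = 158 hPa = 15800 Pa, q̄ = 0.0196 kg/kg → 0.0196 × 15800 / 9.8 = 31.60 mm
Layer 850–610 hPa: Δp = 240 hPa = 24000 Pa, q̄ = 0.00696 kg/kg → 0.00696 × 24000 / 9.8 = 17.04 mm
Layer 610–520 hPa: Δp = 90 hPa = 9000 Pa, q̄ = 0.00453 kg/kg → 0.00453 × 9000 / 9.8 = 4.16 mm
Layer 520–300 hPa: Δp = 220 hPa = 22000 Pa, q̄ = 0.00162 kg/kg → 0.00162 × 22000 / 9.8 = 3.64 mm
PW = 31.60 + 17.04 + 4.16 + 3.64 = 56.44 ≈ 56.4 mm.
Rainfall = ε × PW = 0.56 × 56.4 = 31.6 mm.

PW ≈ 56.4 mm; rainfall ≈ 31.6 mm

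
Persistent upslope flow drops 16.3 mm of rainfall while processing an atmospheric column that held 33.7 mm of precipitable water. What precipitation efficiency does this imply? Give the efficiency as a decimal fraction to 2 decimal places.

ε = rainfall / PW = 16.3 / 33.7 = 0.48.

ε ≈ 0.48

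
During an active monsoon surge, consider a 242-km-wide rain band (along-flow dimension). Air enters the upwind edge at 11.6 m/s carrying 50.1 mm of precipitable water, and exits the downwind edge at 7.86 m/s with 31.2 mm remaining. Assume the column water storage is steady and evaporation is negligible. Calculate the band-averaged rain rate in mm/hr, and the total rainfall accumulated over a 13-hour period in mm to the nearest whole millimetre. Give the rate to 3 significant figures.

Column moisture flux per unit crosswind length is F = V × PW.
Inflow: F_in = 11.6 × 50.1 = 581.16 mm·m/s
Outflow: F_out = 7.86 × 31.2 = 245.232 mm·m/s
Steady-state rate R = (F_in − F_out)/L = (581.16 − 245.232) / 242000 m = 1.388e-03 mm/s.
R = 1.388e-03 × 3600 = 5.00 mm/hr.
Over 13 h: total = 5.00 × 13 = 65 mm.

R ≈ 5.00 mm/hr; total ≈ 65 mm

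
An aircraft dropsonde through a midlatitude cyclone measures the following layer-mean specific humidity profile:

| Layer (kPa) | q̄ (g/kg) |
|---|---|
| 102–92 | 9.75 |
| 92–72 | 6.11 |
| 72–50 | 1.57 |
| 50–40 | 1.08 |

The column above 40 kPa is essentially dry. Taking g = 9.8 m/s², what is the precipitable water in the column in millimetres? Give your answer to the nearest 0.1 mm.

Precipitable water is the column-integrated vapour mass per unit area: PW = (1/g) Σ q̄ Δp, with q in kg/kg and Δp in Pa (1 kg/m² of water = 1 mm).
Layer 102–92 kPa: Δp = 100 hPa = 10000 Pa, q̄ = 0.00975 kg/kg → 0.00975 × 10000 / 9.8 = 9.95 mm
Layer 92–72 kPa: Δp = 200 hPa = 20000 Pa, q̄ = 0.00611 kg/kg → 0.00611 × 20000 / 9.8 = 12.47 mm
Layer 72–50 kPa: Δp = 220 hPa = 22000 Pa, q̄ = 0.00157 kg/kg → 0.00157 × 22000 / 9.8 = 3.52 mm
Layer 50–40 kPa: Δp = 100 hPa = 10000 Pa, q̄ = 0.00108 kg/kg → 0.00108 × 10000 / 9.8 = 1.10 mm
PW = 9.95 + 12.47 + 3.52 + 1.10 = 27.04 ≈ 27.0 mm.

PW ≈ 27.0 mm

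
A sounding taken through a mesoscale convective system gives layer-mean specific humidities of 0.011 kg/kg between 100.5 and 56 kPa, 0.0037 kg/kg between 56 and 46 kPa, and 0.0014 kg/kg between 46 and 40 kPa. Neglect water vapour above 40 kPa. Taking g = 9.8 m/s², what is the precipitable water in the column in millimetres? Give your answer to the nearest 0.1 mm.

Precipitable water is the column-integrated vapour mass per unit area: PW = (1/g) Σ q̄ Δp, with q in kg/kg and Δp in Pa (1 kg/m² of water = 1 mm).
Layer 100.5–56 kPa: Δp = 445 hPa = 44500 Pa, q̄ = 0.011 kg/kg → 0.011 × 44500 / 9.8 = 49.95 mm
Layer 56–46 kPa: Δp = 100 hPa = 10000 Pa, q̄ = 0.0037 kg/kg → 0.0037 × 10000 / 9.8 = 3.78 mm
Layer 46–40 kPa: Δp = 60 hPa = 6000 Pa, q̄ = 0.0014 kg/kg → 0.0014 × 6000 / 9.8 = 0.86 mm
PW = 49.95 + 3.78 + 0.86 = 54.59 ≈ 54.6 mm.

PW ≈ 54.6 mm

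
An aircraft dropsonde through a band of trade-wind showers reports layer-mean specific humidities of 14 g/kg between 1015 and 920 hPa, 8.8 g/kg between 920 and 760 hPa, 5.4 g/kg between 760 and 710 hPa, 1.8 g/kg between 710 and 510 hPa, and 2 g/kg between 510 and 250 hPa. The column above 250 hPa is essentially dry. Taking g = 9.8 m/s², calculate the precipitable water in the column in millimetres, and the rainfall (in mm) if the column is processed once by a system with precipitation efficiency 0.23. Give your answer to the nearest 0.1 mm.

Precipitable water is the column-integrated vapour mass per unit area: PW = (1/g) Σ q̄ Δp, with q in kg/kg and Δp in Pa (1 kg/m² of water = 1 mm).
Layer 1015–920 hPa: Δp = 95 hPa = 9500 Pa, q̄ = 0.014 kg/kg → 0.014 × 9500 / 9.8 = 13.57 mm
Layer 920–760 hPa: Δp = 160 hPa = 16000 Pa, q̄ = 0.0088 kg/kg → 0.0088 × 16000 / 9.8 = 14.37 mm
Layer 760–710 hPa: Δp = 50 hPa = 5000 Pa, q̄ = 0.0054 kg/kg → 0.0054 × 5000 / 9.8 = 2.76 mm
Layer 710–510 hPa: Δp = 200 hPa = 20000 Pa, q̄ = 0.0018 kg/kg → 0.0018 × 20000 / 9.8 = 3.67 mm
Layer 510–250 hPa: Δp = 260 hPa = 26000 Pa, q̄ = 0.002 kg/kg → 0.002 × 26000 / 9.8 = 5.31 mm
PW = 13.57 + 14.37 + 2.76 + 3.67 + 5.31 = 39.68 ≈ 39.7 mm.
Rainfall = ε × PW = 0.23 × 39.7 = 9.1 mm.

PW ≈ 39.7 mm; rainfall ≈ 9.1 mm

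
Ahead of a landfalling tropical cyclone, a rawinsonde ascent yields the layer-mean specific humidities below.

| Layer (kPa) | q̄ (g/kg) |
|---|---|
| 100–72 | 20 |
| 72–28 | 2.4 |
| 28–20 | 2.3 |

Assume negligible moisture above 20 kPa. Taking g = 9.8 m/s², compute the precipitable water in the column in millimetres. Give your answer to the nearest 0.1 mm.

PW ≈ 69.8 mm

Precipitable water is the column-integrated vapour mass per unit area: PW = (1/g) Σ q̄ Δp, with q in kg/kg and Δp in Pa (1 kg/m² of water = 1 mm).
Layer 100–72 kPa: Δp = 280 hPa = 28000 Pa, q̄ = 0.02 kg/kg → 0.02 × 28000 / 9.8 = 57.14 mm
Layer 72–28 kPa: Δp = 440 hPa = 44000 Pa, q̄ = 0.0024 kg/kg → 0.0024 × 44000 / 9.8 = 10.78 mm
Layer 28–20 kPa: Δp = 80 hPa = 8000 Pa, q̄ = 0.0023 kg/kg → 0.0023 × 8000 / 9.8 = 1.88 mm
PW = 57.14 + 10.78 + 1.88 = 69.80 ≈ 69.8 mm.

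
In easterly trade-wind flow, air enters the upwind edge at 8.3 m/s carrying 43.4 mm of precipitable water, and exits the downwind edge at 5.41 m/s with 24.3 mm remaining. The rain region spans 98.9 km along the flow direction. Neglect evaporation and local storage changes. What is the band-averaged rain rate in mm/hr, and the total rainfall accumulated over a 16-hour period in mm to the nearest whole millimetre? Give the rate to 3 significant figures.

R ≈ 8.33 mm/hr; total ≈ 133 mm

Column moisture flux per unit crosswind length is F = V × PW.
Inflow: F_in = 8.3 × 43.4 = 360.22 mm·m/s
Outflow: F_out = 5.41 × 24.3 = 131.463 mm·m/s
Steady-state rate R = (F_in − F_out)/L = (360.22 − 131.463) / 98900 m = 2.313e-03 mm/s.
R = 2.313e-03 × 3600 = 8.33 mm/hr.
Over 16 h: total = 8.33 × 16 = 133.28 ≈ 133 mm.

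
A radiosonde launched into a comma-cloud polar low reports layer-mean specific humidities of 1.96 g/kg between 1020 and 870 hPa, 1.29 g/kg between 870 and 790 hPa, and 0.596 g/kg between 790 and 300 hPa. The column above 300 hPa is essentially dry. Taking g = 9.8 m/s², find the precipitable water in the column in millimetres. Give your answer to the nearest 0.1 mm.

Precipitable water is the column-integrated vapour mass per unit area: PW = (1/g) Σ q̄ Δp, with q in kg/kg and Δp in Pa (1 kg/m² of water = 1 mm).
Layer 1020–870 hPa: Δp = 150 hPa = 15000 Pa, q̄ = 0.00196 kg/kg → 0.00196 × 15000 / 9.8 = 3.00 mm
Layer 870–790 hPa: Δp = 80 hPa = 8000 Pa, q̄ = 0.00129 kg/kg → 0.00129 × 8000 / 9.8 = 1.05 mm
Layer 790–300 hPa: Δp = 490 hPa = 49000 Pa, q̄ = 0.000596 kg/kg → 0.000596 × 49000 / 9.8 = 2.98 mm
PW = 3.00 + 1.05 + 2.98 = 7.03 ≈ 7.0 mm.

PW ≈ 7.0 mm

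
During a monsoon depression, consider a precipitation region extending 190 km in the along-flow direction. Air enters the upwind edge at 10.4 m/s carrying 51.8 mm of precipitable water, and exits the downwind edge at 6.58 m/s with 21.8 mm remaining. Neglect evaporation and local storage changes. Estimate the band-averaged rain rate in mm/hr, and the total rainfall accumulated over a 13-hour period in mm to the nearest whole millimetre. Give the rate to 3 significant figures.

Column moisture flux per unit crosswind length is F = V × PW.
Inflow: F_in = 10.4 × 51.8 = 538.72 mm·m/s
Outflow: F_out = 6.58 × 21.8 = 143.444 mm·m/s
Steady-state rate R = (F_in − F_out)/L = (538.72 − 143.444) / 190000 m = 2.080e-03 mm/s.
R = 2.080e-03 × 3600 = 7.49 mm/hr.
Over 13 h: total = 7.49 × 13 = 97.37 ≈ 97 mm.

R ≈ 7.49 mm/hr; total ≈ 97 mm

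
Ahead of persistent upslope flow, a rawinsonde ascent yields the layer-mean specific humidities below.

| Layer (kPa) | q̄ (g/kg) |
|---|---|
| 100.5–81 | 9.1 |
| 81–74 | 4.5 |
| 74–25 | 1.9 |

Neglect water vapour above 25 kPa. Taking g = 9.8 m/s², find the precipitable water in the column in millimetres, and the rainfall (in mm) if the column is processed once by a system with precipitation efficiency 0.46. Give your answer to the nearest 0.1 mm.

Precipitable water is the column-integrated vapour mass per unit area: PW = (1/g) Σ q̄ Δp, with q in kg/kg and Δp in Pa (1 kg/m² of water = 1 mm).
Layer 100.5–81 kPa: Δp = 195 hPa = 19500 Pa, q̄ = 0.0091 kg/kg → 0.0091 × 19500 / 9.8 = 18.11 mm
Layer 81–74 kPa: Δp = 70 hPa = 7000 Pa, q̄ = 0.0045 kg/kg → 0.0045 × 7000 / 9.8 = 3.21 mm
Layer 74–25 kPa: Δp = 490 hPa = 49000 Pa, q̄ = 0.0019 kg/kg → 0.0019 × 49000 / 9.8 = 9.50 mm
PW = 18.11 + 3.21 + 9.50 = 30.82 ≈ 30.8 mm.
Rainfall = ε × PW = 0.46 × 30.8 = 14.2 mm.

PW ≈ 30.8 mm; rainfall ≈ 14.2 mm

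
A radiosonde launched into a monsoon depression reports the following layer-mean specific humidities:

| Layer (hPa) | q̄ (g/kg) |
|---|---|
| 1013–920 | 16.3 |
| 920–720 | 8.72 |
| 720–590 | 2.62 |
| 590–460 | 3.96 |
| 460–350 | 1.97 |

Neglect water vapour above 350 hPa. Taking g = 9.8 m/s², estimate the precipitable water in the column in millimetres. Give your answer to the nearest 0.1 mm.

PW ≈ 44.2 mm

Precipitable water is the column-integrated vapour mass per unit area: PW = (1/g) Σ q̄ Δp, with q in kg/kg and Δp in Pa (1 kg/m² of water = 1 mm).
Layer 1013–920 hPa: Δp = 93 hPa = 9300 Pa, q̄ = 0.0163 kg/kg → 0.0163 × 9300 / 9.8 = 15.47 mm
Layer 920–720 hPa: Δp = 200 hPa = 20000 Pa, q̄ = 0.00872 kg/kg → 0.00872 × 20000 / 9.8 = 17.80 mm
Layer 720–590 hPa: Δp = 130 hPa = 13000 Pa, q̄ = 0.00262 kg/kg → 0.00262 × 13000 / 9.8 = 3.48 mm
Layer 590–460 hPa: Δp = 130 hPa = 13000 Pa, q̄ = 0.00396 kg/kg → 0.00396 × 13000 / 9.8 = 5.25 mm
Layer 460–350 hPa: Δp = 110 hPa = 11000 Pa, q̄ = 0.00197 kg/kg → 0.00197 × 11000 / 9.8 = 2.21 mm
PW = 15.47 + 17.80 + 3.48 + 5.25 + 2.21 = 44.21 ≈ 44.2 mm.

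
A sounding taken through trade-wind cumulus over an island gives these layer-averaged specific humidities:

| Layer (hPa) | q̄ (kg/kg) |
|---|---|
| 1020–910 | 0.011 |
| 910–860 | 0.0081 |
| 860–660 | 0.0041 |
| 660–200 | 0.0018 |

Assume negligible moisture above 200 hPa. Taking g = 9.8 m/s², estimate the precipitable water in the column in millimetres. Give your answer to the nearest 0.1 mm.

PW ≈ 33.3 mm

Precipitable water is the column-integrated vapour mass per unit area: PW = (1/g) Σ q̄ Δp, with q in kg/kg and Δp in Pa (1 kg/m² of water = 1 mm).
Layer 1020–910 hPa: Δp = 110 hPa = 11000 Pa, q̄ = 0.011 kg/kg → 0.011 × 11000 / 9.8 = 12.35 mm
Layer 910–860 hPa: Δp = 50 hPa = 5000 Pa, q̄ = 0.0081 kg/kg → 0.0081 × 5000 / 9.8 = 4.13 mm
Layer 860–660 hPa: Δp = 200 hPa = 20000 Pa, q̄ = 0.0041 kg/kg → 0.0041 × 20000 / 9.8 = 8.37 mm
Layer 660–200 hPa: Δp = 460 hPa = 46000 Pa, q̄ = 0.0018 kg/kg → 0.0018 × 46000 / 9.8 = 8.45 mm
PW = 12.35 + 4.13 + 8.37 + 8.45 = 33.30 ≈ 33.3 mm.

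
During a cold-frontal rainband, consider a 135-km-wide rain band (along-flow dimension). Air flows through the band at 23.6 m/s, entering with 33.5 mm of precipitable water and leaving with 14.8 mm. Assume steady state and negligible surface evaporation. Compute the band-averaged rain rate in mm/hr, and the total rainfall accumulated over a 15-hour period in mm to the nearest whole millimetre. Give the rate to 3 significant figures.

Column moisture flux per unit crosswind length is F = V × PW.
Inflow: F_in = 23.6 × 33.5 = 790.6 mm·m/s
Outflow: F_out = 23.6 × 14.8 = 349.28 mm·m/s
Steady-state rate R = (F_in − F_out)/L = (790.6 − 349.28) / 135000 m = 3.269e-03 mm/s.
R = 3.269e-03 × 3600 = 11.8 mm/hr.
Over 15 h: total = 11.8 × 15 = 177 mm.

R ≈ 11.8 mm/hr; total ≈ 177 mm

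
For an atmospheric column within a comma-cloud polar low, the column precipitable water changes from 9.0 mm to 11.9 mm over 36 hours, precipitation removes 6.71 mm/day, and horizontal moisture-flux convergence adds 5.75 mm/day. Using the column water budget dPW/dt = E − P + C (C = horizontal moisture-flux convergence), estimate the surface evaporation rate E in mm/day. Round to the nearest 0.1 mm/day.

dPW/dt = (11.9 − 9.0) mm / (36/24 day) = +1.933 mm/day.
E = dPW/dt + P − C = (+1.933) + 6.71 − (5.75) = 2.9 mm/day.

E ≈ 2.9 mm/day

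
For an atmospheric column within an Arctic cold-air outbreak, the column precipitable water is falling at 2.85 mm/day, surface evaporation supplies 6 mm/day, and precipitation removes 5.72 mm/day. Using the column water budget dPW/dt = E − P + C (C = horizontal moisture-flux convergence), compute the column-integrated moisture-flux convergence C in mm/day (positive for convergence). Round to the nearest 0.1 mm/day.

C ≈ -3.1 mm/day

dPW/dt = -2.85 mm/day.
C = dPW/dt − E + P = (-2.85) − 6 + 5.72 = -3.1 mm/day.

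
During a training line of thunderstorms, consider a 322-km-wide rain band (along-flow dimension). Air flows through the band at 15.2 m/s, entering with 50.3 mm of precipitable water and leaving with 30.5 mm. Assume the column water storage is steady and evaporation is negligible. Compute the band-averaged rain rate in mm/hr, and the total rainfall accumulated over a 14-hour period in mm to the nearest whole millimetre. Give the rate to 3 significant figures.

R ≈ 3.36 mm/hr; total ≈ 47 mm

Column moisture flux per unit crosswind length is F = V × PW.
Inflow: F_in = 15.2 × 50.3 = 764.56 mm·m/s
Outflow: F_out = 15.2 × 30.5 = 463.6 mm·m/s
Steady-state rate R = (F_in − F_out)/L = (764.56 − 463.6) / 322000 m = 9.347e-04 mm/s.
R = 9.347e-04 × 3600 = 3.36 mm/hr.
Over 14 h: total = 3.36 × 14 = 47.04 ≈ 47 mm.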